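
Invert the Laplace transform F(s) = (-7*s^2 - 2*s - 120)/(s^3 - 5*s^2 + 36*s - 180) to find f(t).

Factor the denominator: s^3 - 5*s^2 + 36*s - 180 = (s - 5)*(s^2 + 36).
Partial fraction decomposition gives [-5/(s - 5)] + [-2*s/(s^2 + 36)] + [-12/(s^2 + 36)].
Invert each term: -5/(s - 5) ↔ -5e^(5t); -2·s/(s^2 + 36) ↔ -2cos(6t); -2·6/(s^2 + 36) ↔ -2sin(6t).

f(t) = -5*exp(5*t) - 2*sin(6*t) - 2*cos(6*t)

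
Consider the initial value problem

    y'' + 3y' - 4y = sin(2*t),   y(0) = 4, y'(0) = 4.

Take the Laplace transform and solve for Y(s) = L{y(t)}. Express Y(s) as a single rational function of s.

Y(s) = (4*s^3 + 16*s^2 + 16*s + 66)/(s^4 + 3*s^3 + 12*s - 16)

Take the Laplace transform of both sides.
Using L{y''} = s^2 Y - s·y(0) - y'(0) and L{y'} = sY - y(0), with y(0) = 4, y'(0) = 4, the left side becomes (s^2 + 3*s - 4)Y - (4*s + 16).
The right side is L{sin(2*t)} = 2/(s^2 + 4).
So (s^2 + 3*s - 4)Y = 2/(s^2 + 4) + (4*s + 16).
Solve for Y(s) and write it as one ratio of polynomials.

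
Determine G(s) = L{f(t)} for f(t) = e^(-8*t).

L{e^(-8t)} = 1/(s + 8).

G(s) = 1/(s + 8)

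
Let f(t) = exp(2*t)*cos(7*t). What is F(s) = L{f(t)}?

L{cos(7t)} = s/(s^2 + 49).
By the first shifting theorem, multiplying by e^(2t) replaces s with s - 2.

F(s) = (s - 2)/((s - 2)^2 + 49)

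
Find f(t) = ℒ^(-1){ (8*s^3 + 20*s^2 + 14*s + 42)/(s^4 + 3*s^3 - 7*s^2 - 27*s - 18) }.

f(t) = 4*exp(3*t) - 5*exp(-t) + 6*exp(-2*t) + 3*exp(-3*t)

Factor the denominator: s^4 + 3*s^3 - 7*s^2 - 27*s - 18 = (s - 3)*(s + 1)*(s + 2)*(s + 3).
Partial fraction decomposition gives [3/(s + 3)] + [6/(s + 2)] + [4/(s - 3)] + [-5/(s + 1)].
Invert each term: 3/(s + 3) ↔ 3e^(-3t); 6/(s + 2) ↔ 6e^(-2t); 4/(s - 3) ↔ 4e^(3t); -5/(s + 1) ↔ -5e^(-t).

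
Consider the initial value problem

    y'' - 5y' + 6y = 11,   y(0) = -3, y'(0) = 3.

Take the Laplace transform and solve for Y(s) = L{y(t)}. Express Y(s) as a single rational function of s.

Y(s) = (-3*s^2 + 18*s + 11)/(s^3 - 5*s^2 + 6*s)

Take the Laplace transform of both sides.
The derivative rules (L{y''} = s^2 Y - s·y(0) - y'(0) and L{y'} = sY - y(0), with y(0) = -3, y'(0) = 3) turn the left side into (s^2 - 5*s + 6)Y - (-3*s + 18).
The right side is L{11} = 11/s.
So (s^2 - 5*s + 6)Y = 11/s + (-3*s + 18).
Isolate Y and clear denominators.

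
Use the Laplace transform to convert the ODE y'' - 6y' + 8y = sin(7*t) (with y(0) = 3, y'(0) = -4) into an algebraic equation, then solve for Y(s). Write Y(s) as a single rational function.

Take the Laplace transform of both sides.
The derivative rules (L{y''} = s^2 Y - s·y(0) - y'(0) and L{y'} = sY - y(0), with y(0) = 3, y'(0) = -4) turn the left side into (s^2 - 6*s + 8)Y - (3*s - 22).
The right side is L{sin(7*t)} = 7/(s^2 + 49).
So (s^2 - 6*s + 8)Y = 7/(s^2 + 49) + (3*s - 22).
Solve for Y(s) and write it as one ratio of polynomials.

Y(s) = (3*s^3 - 22*s^2 + 147*s - 1071)/(s^4 - 6*s^3 + 57*s^2 - 294*s + 392)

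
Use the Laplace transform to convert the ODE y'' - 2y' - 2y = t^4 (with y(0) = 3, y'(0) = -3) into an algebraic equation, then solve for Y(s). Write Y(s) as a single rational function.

Y(s) = (3*s^6 - 9*s^5 + 24)/(s^7 - 2*s^6 - 2*s^5)

Transform both sides with L{·}.
The derivative rules (L{y''} = s^2 Y - s·y(0) - y'(0) and L{y'} = sY - y(0), with y(0) = 3, y'(0) = -3) turn the left side into (s^2 - 2*s - 2)Y - (3*s - 9).
The right side is L{t^4} = 24/s^5.
So (s^2 - 2*s - 2)Y = 24/s^5 + (3*s - 9).
Solve for Y(s) and write it as one ratio of polynomials.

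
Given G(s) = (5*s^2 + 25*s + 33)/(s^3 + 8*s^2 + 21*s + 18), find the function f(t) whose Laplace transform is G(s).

Factor the denominator: s^3 + 8*s^2 + 21*s + 18 = (s + 2)*(s + 3)^2.
Partial fraction decomposition gives [2/(s + 3)] + [-3/(s + 3)^2] + [3/(s + 2)].
Invert each term: 2/(s + 3) ↔ 2e^(-3t); -3/(s + 3)^2 ↔ -3t·e^(-3t); 3/(s + 2) ↔ 3e^(-2t).

f(t) = -3*t*exp(-3*t) + 3*exp(-2*t) + 2*exp(-3*t)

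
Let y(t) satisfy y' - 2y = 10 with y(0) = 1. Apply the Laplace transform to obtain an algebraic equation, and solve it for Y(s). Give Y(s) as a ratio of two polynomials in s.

Y(s) = (s + 10)/(s^2 - 2*s)

Apply the Laplace transform to the equation.
The derivative rules (L{y'} = sY - y(0) = sY - 1) turn the left side into (s - 2)Y - (1).
The right side is L{10} = 10/s.
So (s - 2)Y = 10/s + (1).
Divide through and combine into a single rational function.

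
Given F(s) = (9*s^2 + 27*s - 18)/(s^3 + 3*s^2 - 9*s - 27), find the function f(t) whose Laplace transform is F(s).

f(t) = 3*t*exp(-3*t) + 4*exp(3*t) + 5*exp(-3*t)

Factor the denominator: s^3 + 3*s^2 - 9*s - 27 = (s - 3)*(s + 3)^2.
Partial fraction decomposition gives [5/(s + 3)] + [3/(s + 3)^2] + [4/(s - 3)].
Invert each term: 5/(s + 3) ↔ 5e^(-3t); 3/(s + 3)^2 ↔ 3t·e^(-3t); 4/(s - 3) ↔ 4e^(3t).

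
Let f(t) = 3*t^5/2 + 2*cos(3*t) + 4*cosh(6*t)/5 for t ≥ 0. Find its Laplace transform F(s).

F(s) = 2*s/(s^2 + 9) + 4*s/(5*(s^2 - 36)) + 180/s^6

By linearity of the Laplace transform, transform each term separately.
(3/2)·[L{t^5} = 5!/s^6 = 120/s^6]; (4/5)·[L{cosh(6t)} = s/(s^2 - 36)]; (2)·[L{cos(3t)} = s/(s^2 + 9)].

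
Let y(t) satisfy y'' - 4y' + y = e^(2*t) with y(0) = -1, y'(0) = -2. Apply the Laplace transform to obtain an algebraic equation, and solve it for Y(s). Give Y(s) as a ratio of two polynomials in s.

Y(s) = (-s^2 + 4*s - 3)/(s^3 - 6*s^2 + 9*s - 2)

Laplace-transform each side.
The derivative rules (L{y''} = s^2 Y - s·y(0) - y'(0) and L{y'} = sY - y(0), with y(0) = -1, y'(0) = -2) turn the left side into (s^2 - 4*s + 1)Y - (-s + 2).
The right side is L{e^(2*t)} = 1/(s - 2).
So (s^2 - 4*s + 1)Y = 1/(s - 2) + (-s + 2).
Isolate Y and clear denominators.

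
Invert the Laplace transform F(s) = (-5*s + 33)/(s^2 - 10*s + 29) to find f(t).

Complete the square in the denominator: s^2 - 10*s + 29 = (s - 5)^2 + 2^2.
Split the numerator to match: -5*s + 33 = -5·(s - 5) + 4·2.
Invert each term: -5·(s - 5)/((s - 5)^2 + 4) ↔ -5e^(5t)cos(2t); 4·2/((s - 5)^2 + 4) ↔ 4e^(5t)sin(2t).

f(t) = 4*exp(5*t)*sin(2*t) - 5*exp(5*t)*cos(2*t)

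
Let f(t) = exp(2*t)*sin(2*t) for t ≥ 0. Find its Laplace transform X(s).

X(s) = 2/((s - 2)^2 + 4)

L{sin(2t)} = 2/(s^2 + 4).
By the first shifting theorem, multiplying by e^(2t) replaces s with s - 2.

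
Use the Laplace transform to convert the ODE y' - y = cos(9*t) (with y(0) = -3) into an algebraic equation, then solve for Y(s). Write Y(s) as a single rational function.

Take the Laplace transform of both sides.
Using L{y'} = sY - y(0) = sY - (-3), the left side becomes (s - 1)Y - (-3).
The right side is L{cos(9*t)} = s/(s^2 + 81).
So (s - 1)Y = s/(s^2 + 81) + (-3).
Solve for Y(s) and write it as one ratio of polynomials.

Y(s) = (-3*s^2 + s - 243)/(s^3 - s^2 + 81*s - 81)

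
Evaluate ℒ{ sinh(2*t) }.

L{sinh(2t)} = 2/(s^2 - 4).

2/(s^2 - 4)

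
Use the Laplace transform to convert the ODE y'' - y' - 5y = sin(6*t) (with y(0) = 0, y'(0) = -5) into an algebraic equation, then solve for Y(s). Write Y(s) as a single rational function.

Apply the Laplace transform to the equation.
Using L{y''} = s^2 Y - s·y(0) - y'(0) and L{y'} = sY - y(0), with y(0) = 0, y'(0) = -5, the left side becomes (s^2 - s - 5)Y - (-5).
The right side is L{sin(6*t)} = 6/(s^2 + 36).
So (s^2 - s - 5)Y = 6/(s^2 + 36) + (-5).
Divide through and combine into a single rational function.

Y(s) = (-5*s^2 - 174)/(s^4 - s^3 + 31*s^2 - 36*s - 180)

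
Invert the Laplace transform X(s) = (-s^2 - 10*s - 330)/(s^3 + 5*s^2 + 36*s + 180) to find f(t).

Factor the denominator: s^3 + 5*s^2 + 36*s + 180 = (s + 5)*(s^2 + 36).
Partial fraction decomposition gives [-5/(s + 5)] + [4*s/(s^2 + 36)] + [-30/(s^2 + 36)].
Invert each term: -5/(s + 5) ↔ -5e^(-5t); 4·s/(s^2 + 36) ↔ 4cos(6t); -5·6/(s^2 + 36) ↔ -5sin(6t).

f(t) = -5*sin(6*t) + 4*cos(6*t) - 5*exp(-5*t)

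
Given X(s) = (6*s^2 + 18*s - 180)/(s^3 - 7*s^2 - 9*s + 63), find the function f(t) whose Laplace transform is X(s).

Factor the denominator: s^3 - 7*s^2 - 9*s + 63 = (s - 7)*(s - 3)*(s + 3).
Partial fraction decomposition gives [3/(s - 3)] + [6/(s - 7)] + [-3/(s + 3)].
Invert each term: 3/(s - 3) ↔ 3e^(3t); 6/(s - 7) ↔ 6e^(7t); -3/(s + 3) ↔ -3e^(-3t).

f(t) = 6*exp(7*t) + 3*exp(3*t) - 3*exp(-3*t)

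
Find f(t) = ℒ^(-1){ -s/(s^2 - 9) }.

Since L{cosh(3t)} = s/(s^2 - 9), the inverse is cosh(3*t), scaled by -1.

f(t) = -cosh(3*t)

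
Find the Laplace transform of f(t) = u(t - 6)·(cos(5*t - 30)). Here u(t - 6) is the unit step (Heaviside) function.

s*exp(-6*s)/(s^2 + 25)

By the second shifting theorem, L{u(t - c)·g(t - c)} = e^(-cs)·G(s) with c = 6 and G(s) = L{g(t)}.
L{cos(5t)} = s/(s^2 + 25).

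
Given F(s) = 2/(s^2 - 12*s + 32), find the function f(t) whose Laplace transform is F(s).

Rewrite the denominator: s^2 - 12*s + 32 = (s - 6)^2 - 4.
The form in (s - 6) signals a first-shifting-theorem factor e^(6t).
Since L{sinh(2t)} = 2/(s^2 - 4), the inverse is exp(6*t)*sinh(2*t).

f(t) = exp(6*t)*sinh(2*t)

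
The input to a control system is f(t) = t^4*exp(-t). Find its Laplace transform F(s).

F(s) = 24/(s + 1)^5

L{t^4} = 4!/s^5 = 24/s^5.
By the first shifting theorem, multiplying by e^(-t) replaces s with s + 1.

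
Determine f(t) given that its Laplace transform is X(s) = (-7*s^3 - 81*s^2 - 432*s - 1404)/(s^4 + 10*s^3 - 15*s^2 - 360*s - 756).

f(t) = -6*exp(6*t) + 6*exp(-3*t) - 6*exp(-6*t) - exp(-7*t)

Factor the denominator: s^4 + 10*s^3 - 15*s^2 - 360*s - 756 = (s - 6)*(s + 3)*(s + 6)*(s + 7).
Partial fraction decomposition gives [-6/(s + 6)] + [-6/(s - 6)] + [6/(s + 3)] + [-1/(s + 7)].
Invert each term: -6/(s + 6) ↔ -6e^(-6t); -6/(s - 6) ↔ -6e^(6t); 6/(s + 3) ↔ 6e^(-3t); -1/(s + 7) ↔ -e^(-7t).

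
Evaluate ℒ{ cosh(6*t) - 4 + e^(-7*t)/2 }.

s/(s^2 - 36) + 1/(2*(s + 7)) - 4/s

By linearity of the Laplace transform, transform each term separately.
L{cosh(6t)} = s/(s^2 - 36); (1/2)·[L{e^(-7t)} = 1/(s + 7)]; L{-4} = -4/s.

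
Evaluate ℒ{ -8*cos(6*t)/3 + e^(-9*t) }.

The transform is linear, so treat each term independently.
(-8/3)·[L{cos(6t)} = s/(s^2 + 36)]; L{e^(-9t)} = 1/(s + 9).

-8*s/(3*(s^2 + 36)) + 1/(s + 9)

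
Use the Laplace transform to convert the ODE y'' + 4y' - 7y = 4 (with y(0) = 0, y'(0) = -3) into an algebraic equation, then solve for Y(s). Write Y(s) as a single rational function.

Y(s) = (-3*s + 4)/(s^3 + 4*s^2 - 7*s)

Apply the Laplace transform to the equation.
The derivative rules (L{y''} = s^2 Y - s·y(0) - y'(0) and L{y'} = sY - y(0), with y(0) = 0, y'(0) = -3) turn the left side into (s^2 + 4*s - 7)Y - (-3).
The right side is L{4} = 4/s.
So (s^2 + 4*s - 7)Y = 4/s + (-3).
Solve for Y(s) and write it as one ratio of polynomials.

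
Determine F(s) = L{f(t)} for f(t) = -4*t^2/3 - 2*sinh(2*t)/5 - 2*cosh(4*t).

F(s) = -2*s/(s^2 - 16) - 4/(5*(s^2 - 4)) - 8/(3*s^3)

By linearity of the Laplace transform, transform each term separately.
(-4/3)·[L{t^2} = 2!/s^3 = 2/s^3]; (-2/5)·[L{sinh(2t)} = 2/(s^2 - 4)]; (-2)·[L{cosh(4t)} = s/(s^2 - 16)].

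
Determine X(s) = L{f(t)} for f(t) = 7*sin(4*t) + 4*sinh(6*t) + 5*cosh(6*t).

X(s) = 5*s/(s^2 - 36) + 28/(s^2 + 16) + 24/(s^2 - 36)

Apply the Laplace transform termwise.
(7)·[L{sin(4t)} = 4/(s^2 + 16)]; (5)·[L{cosh(6t)} = s/(s^2 - 36)]; (4)·[L{sinh(6t)} = 6/(s^2 - 36)].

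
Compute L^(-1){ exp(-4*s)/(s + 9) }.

Heaviside(t - 4)*(exp(-9*t + 36))

The factor e^(-4s) signals a time shift by c = 4 (second shifting theorem).
L{e^(-9t)} = 1/(s + 9), so L^-1{1/(s + 9)} = exp(-9*t).
Hence the inverse is u(t - 4) times that function evaluated at t - 4.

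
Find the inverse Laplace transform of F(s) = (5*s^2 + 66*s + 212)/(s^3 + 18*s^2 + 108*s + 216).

-2*t^2*exp(-6*t) + 6*t*exp(-6*t) + 5*exp(-6*t)

Factor the denominator: s^3 + 18*s^2 + 108*s + 216 = (s + 6)^3.
Partial fraction decomposition gives [5/(s + 6)] + [6/(s + 6)^2] + [-4/(s + 6)^3].
Invert each term: 5/(s + 6) ↔ 5e^(-6t); 6/(s + 6)^2 ↔ 6t·e^(-6t); -4/(s + 6)^3 ↔ (-2)t^2·e^(-6t).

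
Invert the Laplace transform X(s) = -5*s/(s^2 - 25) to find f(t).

Since L{cosh(5t)} = s/(s^2 - 25), the inverse is cosh(5*t), scaled by -5.

f(t) = -5*cosh(5*t)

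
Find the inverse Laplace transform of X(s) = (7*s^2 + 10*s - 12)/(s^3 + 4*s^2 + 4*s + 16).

-3*sin(2*t) + 4*cos(2*t) + 3*exp(-4*t)

Factor the denominator: s^3 + 4*s^2 + 4*s + 16 = (s + 4)*(s^2 + 4).
Partial fraction decomposition gives [3/(s + 4)] + [4*s/(s^2 + 4)] + [-6/(s^2 + 4)].
Invert each term: 3/(s + 4) ↔ 3e^(-4t); 4·s/(s^2 + 4) ↔ 4cos(2t); -3·2/(s^2 + 4) ↔ -3sin(2t).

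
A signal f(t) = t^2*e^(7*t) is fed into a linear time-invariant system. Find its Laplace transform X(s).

L{e^(7t)} = 1/(s - 7).
Then apply L{t^2·g(t)} = (-1)^2 d^2/ds^2[G(s)] with G(s) = 1/(s - 7):
differentiating 2 times and applying the sign gives 2/(s - 7)^3.

X(s) = 2/(s - 7)^3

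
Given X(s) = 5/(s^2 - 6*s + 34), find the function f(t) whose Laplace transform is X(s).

Rewrite the denominator: s^2 - 6*s + 34 = (s - 3)^2 + 25.
The form in (s - 3) signals a first-shifting-theorem factor e^(3t).
Since L{sin(5t)} = 5/(s^2 + 25), the inverse is e^(3*t)*sin(5*t).

f(t) = exp(3*t)*sin(5*t)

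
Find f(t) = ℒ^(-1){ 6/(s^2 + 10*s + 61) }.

f(t) = exp(-5*t)*sin(6*t)

Rewrite the denominator: s^2 + 10*s + 61 = (s + 5)^2 + 36.
The form in (s + 5) signals a first-shifting-theorem factor e^(-5t).
Since L{sin(6t)} = 6/(s^2 + 36), the inverse is e^(-5*t)*sin(6*t).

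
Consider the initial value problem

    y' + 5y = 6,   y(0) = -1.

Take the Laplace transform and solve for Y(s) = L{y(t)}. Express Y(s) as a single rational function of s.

Apply the Laplace transform to the equation.
Using L{y'} = sY - y(0) = sY - (-1), the left side becomes (s + 5)Y - (-1).
The right side is L{6} = 6/s.
So (s + 5)Y = 6/s + (-1).
Isolate Y and clear denominators.

Y(s) = (-s + 6)/(s^2 + 5*s)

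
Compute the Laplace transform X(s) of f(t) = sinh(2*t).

X(s) = 2/(s^2 - 4)

L{sinh(2t)} = 2/(s^2 - 4).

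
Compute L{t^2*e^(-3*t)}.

2/(s + 3)^3

L{e^(-3t)} = 1/(s + 3).
Then apply L{t^2·g(t)} = (-1)^2 d^2/ds^2[H(s)] with H(s) = 1/(s + 3):
differentiating 2 times and applying the sign gives 2/(s + 3)^3.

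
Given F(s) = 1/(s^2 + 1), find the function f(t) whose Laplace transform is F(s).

Since L{sin(t)} = 1/(s^2 + 1), the inverse is sin(t).

f(t) = sin(t)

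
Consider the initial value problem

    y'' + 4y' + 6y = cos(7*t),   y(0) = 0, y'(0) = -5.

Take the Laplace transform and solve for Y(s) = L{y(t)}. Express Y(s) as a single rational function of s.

Y(s) = (-5*s^2 + s - 245)/(s^4 + 4*s^3 + 55*s^2 + 196*s + 294)

Take the Laplace transform of both sides.
The derivative rules (L{y''} = s^2 Y - s·y(0) - y'(0) and L{y'} = sY - y(0), with y(0) = 0, y'(0) = -5) turn the left side into (s^2 + 4*s + 6)Y - (-5).
The right side is L{cos(7*t)} = s/(s^2 + 49).
So (s^2 + 4*s + 6)Y = s/(s^2 + 49) + (-5).
Divide through and combine into a single rational function.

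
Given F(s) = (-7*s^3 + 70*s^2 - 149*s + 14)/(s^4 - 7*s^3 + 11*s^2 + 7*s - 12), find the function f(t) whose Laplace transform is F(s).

f(t) = 6*exp(4*t) - exp(3*t) - 6*exp(t) - 6*exp(-t)

Factor the denominator: s^4 - 7*s^3 + 11*s^2 + 7*s - 12 = (s - 4)*(s - 3)*(s - 1)*(s + 1).
Partial fraction decomposition gives [-6/(s + 1)] + [-6/(s - 1)] + [6/(s - 4)] + [-1/(s - 3)].
Invert each term: -6/(s + 1) ↔ -6e^(-t); -6/(s - 1) ↔ -6e^(t); 6/(s - 4) ↔ 6e^(4t); -1/(s - 3) ↔ -e^(3t).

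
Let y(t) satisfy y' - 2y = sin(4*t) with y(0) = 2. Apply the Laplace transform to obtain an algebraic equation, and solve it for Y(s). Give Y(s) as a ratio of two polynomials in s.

Y(s) = (2*s^2 + 36)/(s^3 - 2*s^2 + 16*s - 32)

Take the Laplace transform of both sides.
Using L{y'} = sY - y(0) = sY - 2, the left side becomes (s - 2)Y - (2).
The right side is L{sin(4*t)} = 4/(s^2 + 16).
So (s - 2)Y = 4/(s^2 + 16) + (2).
Solve for Y(s) and write it as one ratio of polynomials.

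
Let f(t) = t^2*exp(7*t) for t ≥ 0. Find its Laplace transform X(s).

L{e^(7t)} = 1/(s - 7).
Then apply L{t^2·g(t)} = (-1)^2 d^2/ds^2[G(s)] with G(s) = 1/(s - 7):
differentiating 2 times and applying the sign gives 2/(s - 7)^3.

X(s) = 2/(s - 7)^3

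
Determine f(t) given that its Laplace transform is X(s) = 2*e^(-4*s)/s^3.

The factor e^(-4s) signals a time shift by c = 4 (second shifting theorem).
L{t^2} = 2!/s^3 = 2/s^3, so L^-1{2/s^3} = t^2.
Hence the inverse is u(t - 4) times that function evaluated at t - 4.

f(t) = Heaviside(t - 4)*((t - 4)^2)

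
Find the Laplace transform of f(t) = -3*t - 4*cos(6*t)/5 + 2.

The transform is linear, so treat each term independently.
L{2} = 2/s; (-4/5)·[L{cos(6t)} = s/(s^2 + 36)]; (-3)·[L{t} = 1!/s^2 = 1/s^2].

-4*s/(5*(s^2 + 36)) + 2/s - 3/s^2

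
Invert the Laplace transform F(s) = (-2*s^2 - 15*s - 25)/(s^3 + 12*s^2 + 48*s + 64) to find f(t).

Factor the denominator: s^3 + 12*s^2 + 48*s + 64 = (s + 4)^3.
Partial fraction decomposition gives [-2/(s + 4)] + [(s + 4)^(-2)] + [3/(s + 4)^3].
Invert each term: -2/(s + 4) ↔ -2e^(-4t); 1/(s + 4)^2 ↔ t·e^(-4t); 3/(s + 4)^3 ↔ (3/2)t^2·e^(-4t).

f(t) = 3*t^2*exp(-4*t)/2 + t*exp(-4*t) - 2*exp(-4*t)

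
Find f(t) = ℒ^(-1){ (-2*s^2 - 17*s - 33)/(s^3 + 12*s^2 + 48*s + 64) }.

Factor the denominator: s^3 + 12*s^2 + 48*s + 64 = (s + 4)^3.
Partial fraction decomposition gives [-2/(s + 4)] + [-1/(s + 4)^2] + [3/(s + 4)^3].
Invert each term: -2/(s + 4) ↔ -2e^(-4t); -1/(s + 4)^2 ↔ -t·e^(-4t); 3/(s + 4)^3 ↔ (3/2)t^2·e^(-4t).

f(t) = 3*t^2*exp(-4*t)/2 - t*exp(-4*t) - 2*exp(-4*t)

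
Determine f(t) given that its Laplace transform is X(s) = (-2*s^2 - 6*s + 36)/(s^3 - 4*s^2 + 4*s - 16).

Factor the denominator: s^3 - 4*s^2 + 4*s - 16 = (s - 4)*(s^2 + 4).
Partial fraction decomposition gives [-1/(s - 4)] + [-s/(s^2 + 4)] + [-10/(s^2 + 4)].
Invert each term: -1/(s - 4) ↔ -e^(4t); -1·s/(s^2 + 4) ↔ -cos(2t); -5·2/(s^2 + 4) ↔ -5sin(2t).

f(t) = -exp(4*t) - 5*sin(2*t) - cos(2*t)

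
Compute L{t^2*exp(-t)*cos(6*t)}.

2*(s + 1)*(s^2 + 2*s - 107)/(s^2 + 2*s + 37)^3

L{cos(6t)} = s/(s^2 + 36).
Multiplying by e^(-t) shifts s → s + 1, so L{exp(-t)*cos(6*t)} = (s + 1)/((s + 1)^2 + 36).
Then apply L{t^2·g(t)} = (-1)^2 d^2/ds^2[G(s)] with G(s) = (s + 1)/((s + 1)^2 + 36):
differentiating 2 times and applying the sign gives 2*(s + 1)*(s^2 + 2*s - 107)/(s^2 + 2*s + 37)^3.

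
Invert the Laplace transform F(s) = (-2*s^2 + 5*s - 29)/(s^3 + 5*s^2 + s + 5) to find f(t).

Factor the denominator: s^3 + 5*s^2 + s + 5 = (s + 5)*(s^2 + 1).
Partial fraction decomposition gives [-4/(s + 5)] + [2*s/(s^2 + 1)] + [-5/(s^2 + 1)].
Invert each term: -4/(s + 5) ↔ -4e^(-5t); 2·s/(s^2 + 1) ↔ 2cos(t); -5·1/(s^2 + 1) ↔ -5sin(t).

f(t) = -5*sin(t) + 2*cos(t) - 4*exp(-5*t)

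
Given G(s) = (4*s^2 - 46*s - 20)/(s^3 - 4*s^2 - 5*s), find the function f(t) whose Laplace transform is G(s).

Factor the denominator: s^3 - 4*s^2 - 5*s = s*(s - 5)*(s + 1).
Partial fraction decomposition gives [-5/(s - 5)] + [5/(s + 1)] + [4/s].
Invert each term: -5/(s - 5) ↔ -5e^(5t); 5/(s + 1) ↔ 5e^(-t); 4/(s - 0) ↔ 4e^(0t).

f(t) = -5*exp(5*t) + 4 + 5*exp(-t)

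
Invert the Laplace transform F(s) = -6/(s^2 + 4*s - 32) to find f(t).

Rewrite the denominator: s^2 + 4*s - 32 = (s + 2)^2 - 36.
The form in (s + 2) signals a first-shifting-theorem factor e^(-2t).
Since L{sinh(6t)} = 6/(s^2 - 36), the inverse is exp(-2*t)*sinh(6*t), scaled by -1.

f(t) = -exp(-2*t)*sinh(6*t)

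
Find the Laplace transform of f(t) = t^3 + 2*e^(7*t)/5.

The transform is linear, so treat each term independently.
L{t^3} = 3!/s^4 = 6/s^4; (2/5)·[L{e^(7t)} = 1/(s - 7)].

2/(5*(s - 7)) + 6/s^4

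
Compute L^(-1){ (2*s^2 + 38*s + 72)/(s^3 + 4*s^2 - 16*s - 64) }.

6*t*exp(-4*t) + 4*exp(4*t) - 2*exp(-4*t)

Factor the denominator: s^3 + 4*s^2 - 16*s - 64 = (s - 4)*(s + 4)^2.
Partial fraction decomposition gives [-2/(s + 4)] + [6/(s + 4)^2] + [4/(s - 4)].
Invert each term: -2/(s + 4) ↔ -2e^(-4t); 6/(s + 4)^2 ↔ 6t·e^(-4t); 4/(s - 4) ↔ 4e^(4t).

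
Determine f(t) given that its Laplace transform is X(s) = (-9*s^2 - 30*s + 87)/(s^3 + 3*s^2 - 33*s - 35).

f(t) = -4*exp(5*t) - 3*exp(-t) - 2*exp(-7*t)

Factor the denominator: s^3 + 3*s^2 - 33*s - 35 = (s - 5)*(s + 1)*(s + 7).
Partial fraction decomposition gives [-2/(s + 7)] + [-4/(s - 5)] + [-3/(s + 1)].
Invert each term: -2/(s + 7) ↔ -2e^(-7t); -4/(s - 5) ↔ -4e^(5t); -3/(s + 1) ↔ -3e^(-t).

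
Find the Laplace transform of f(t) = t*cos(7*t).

(s - 7)*(s + 7)/(s^2 + 49)^2

L{cos(7t)} = s/(s^2 + 49).
Then apply L{t·g(t)} = -d/ds[G(s)] with G(s) = s/(s^2 + 49):
differentiating 1 time and applying the sign gives (s - 7)*(s + 7)/(s^2 + 49)^2.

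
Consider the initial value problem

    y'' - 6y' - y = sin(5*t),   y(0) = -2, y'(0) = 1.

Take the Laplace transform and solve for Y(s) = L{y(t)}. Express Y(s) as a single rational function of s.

Y(s) = (-2*s^3 + 13*s^2 - 50*s + 330)/(s^4 - 6*s^3 + 24*s^2 - 150*s - 25)

Take the Laplace transform of both sides.
Using L{y''} = s^2 Y - s·y(0) - y'(0) and L{y'} = sY - y(0), with y(0) = -2, y'(0) = 1, the left side becomes (s^2 - 6*s - 1)Y - (-2*s + 13).
The right side is L{sin(5*t)} = 5/(s^2 + 25).
So (s^2 - 6*s - 1)Y = 5/(s^2 + 25) + (-2*s + 13).
Solve for Y(s) and write it as one ratio of polynomials.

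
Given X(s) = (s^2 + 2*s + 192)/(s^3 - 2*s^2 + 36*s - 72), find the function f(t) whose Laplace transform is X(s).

Factor the denominator: s^3 - 2*s^2 + 36*s - 72 = (s - 2)*(s^2 + 36).
Partial fraction decomposition gives [5/(s - 2)] + [-4*s/(s^2 + 36)] + [-6/(s^2 + 36)].
Invert each term: 5/(s - 2) ↔ 5e^(2t); -4·s/(s^2 + 36) ↔ -4cos(6t); -1·6/(s^2 + 36) ↔ -sin(6t).

f(t) = 5*exp(2*t) - sin(6*t) - 4*cos(6*t)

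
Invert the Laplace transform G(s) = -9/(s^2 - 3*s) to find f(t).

f(t) = -3*exp(3*t) + 3

Factor the denominator: s^2 - 3*s = s*(s - 3).
Partial fraction decomposition gives [-3/(s - 3)] + [3/s].
Invert each term: -3/(s - 3) ↔ -3e^(3t); 3/(s - 0) ↔ 3e^(0t).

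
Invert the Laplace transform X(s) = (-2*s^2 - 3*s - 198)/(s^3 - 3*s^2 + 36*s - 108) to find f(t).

f(t) = -5*exp(3*t) + sin(6*t) + 3*cos(6*t)

Factor the denominator: s^3 - 3*s^2 + 36*s - 108 = (s - 3)*(s^2 + 36).
Partial fraction decomposition gives [-5/(s - 3)] + [3*s/(s^2 + 36)] + [6/(s^2 + 36)].
Invert each term: -5/(s - 3) ↔ -5e^(3t); 3·s/(s^2 + 36) ↔ 3cos(6t); 1·6/(s^2 + 36) ↔ sin(6t).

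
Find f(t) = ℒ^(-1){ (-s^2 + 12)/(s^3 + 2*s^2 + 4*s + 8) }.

Factor the denominator: s^3 + 2*s^2 + 4*s + 8 = (s + 2)*(s^2 + 4).
Partial fraction decomposition gives [1/(s + 2)] + [-2*s/(s^2 + 4)] + [4/(s^2 + 4)].
Invert each term: 1/(s + 2) ↔ e^(-2t); -2·s/(s^2 + 4) ↔ -2cos(2t); 2·2/(s^2 + 4) ↔ 2sin(2t).

f(t) = 2*sin(2*t) - 2*cos(2*t) + exp(-2*t)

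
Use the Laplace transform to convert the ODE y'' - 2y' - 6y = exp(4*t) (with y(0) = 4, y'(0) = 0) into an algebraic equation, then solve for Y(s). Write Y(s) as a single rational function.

Y(s) = (4*s^2 - 24*s + 33)/(s^3 - 6*s^2 + 2*s + 24)

Laplace-transform each side.
With L{y''} = s^2 Y - s·y(0) - y'(0) and L{y'} = sY - y(0), with y(0) = 4, y'(0) = 0: the LHS transforms to (s^2 - 2*s - 6)Y - (4*s - 8).
The right side is L{exp(4*t)} = 1/(s - 4).
So (s^2 - 2*s - 6)Y = 1/(s - 4) + (4*s - 8).
Isolate Y and clear denominators.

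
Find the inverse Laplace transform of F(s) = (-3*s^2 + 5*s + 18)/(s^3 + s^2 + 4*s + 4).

Factor the denominator: s^3 + s^2 + 4*s + 4 = (s + 1)*(s^2 + 4).
Partial fraction decomposition gives [2/(s + 1)] + [-5*s/(s^2 + 4)] + [10/(s^2 + 4)].
Invert each term: 2/(s + 1) ↔ 2e^(-t); -5·s/(s^2 + 4) ↔ -5cos(2t); 5·2/(s^2 + 4) ↔ 5sin(2t).

5*sin(2*t) - 5*cos(2*t) + 2*exp(-t)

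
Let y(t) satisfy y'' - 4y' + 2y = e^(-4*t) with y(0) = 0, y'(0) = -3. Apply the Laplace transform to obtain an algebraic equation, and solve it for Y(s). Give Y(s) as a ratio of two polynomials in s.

Y(s) = (-3*s - 11)/(s^3 - 14*s + 8)

Take the Laplace transform of both sides.
Using L{y''} = s^2 Y - s·y(0) - y'(0) and L{y'} = sY - y(0), with y(0) = 0, y'(0) = -3, the left side becomes (s^2 - 4*s + 2)Y - (-3).
The right side is L{e^(-4*t)} = 1/(s + 4).
So (s^2 - 4*s + 2)Y = 1/(s + 4) + (-3).
Isolate Y and clear denominators.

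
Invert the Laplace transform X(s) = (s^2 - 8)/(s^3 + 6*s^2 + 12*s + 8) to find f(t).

f(t) = -2*t^2*exp(-2*t) - 4*t*exp(-2*t) + exp(-2*t)

Factor the denominator: s^3 + 6*s^2 + 12*s + 8 = (s + 2)^3.
Partial fraction decomposition gives [1/(s + 2)] + [-4/(s + 2)^2] + [-4/(s + 2)^3].
Invert each term: 1/(s + 2) ↔ e^(-2t); -4/(s + 2)^2 ↔ -4t·e^(-2t); -4/(s + 2)^3 ↔ (-2)t^2·e^(-2t).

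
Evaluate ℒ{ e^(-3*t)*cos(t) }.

L{cos(t)} = s/(s^2 + 1).
By the first shifting theorem, multiplying by e^(-3t) replaces s with s + 3.

(s + 3)/((s + 3)^2 + 1)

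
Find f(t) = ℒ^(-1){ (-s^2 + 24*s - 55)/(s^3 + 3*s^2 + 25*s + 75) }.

Factor the denominator: s^3 + 3*s^2 + 25*s + 75 = (s + 3)*(s^2 + 25).
Partial fraction decomposition gives [-4/(s + 3)] + [3*s/(s^2 + 25)] + [15/(s^2 + 25)].
Invert each term: -4/(s + 3) ↔ -4e^(-3t); 3·s/(s^2 + 25) ↔ 3cos(5t); 3·5/(s^2 + 25) ↔ 3sin(5t).

f(t) = 3*sin(5*t) + 3*cos(5*t) - 4*exp(-3*t)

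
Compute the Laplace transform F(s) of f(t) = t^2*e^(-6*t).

L{e^(-6t)} = 1/(s + 6).
Then apply L{t^2·g(t)} = (-1)^2 d^2/ds^2[G(s)] with G(s) = 1/(s + 6):
differentiating 2 times and applying the sign gives 2/(s + 6)^3.

F(s) = 2/(s + 6)^3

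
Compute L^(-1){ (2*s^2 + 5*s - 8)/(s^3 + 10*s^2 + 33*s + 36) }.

Factor the denominator: s^3 + 10*s^2 + 33*s + 36 = (s + 3)^2*(s + 4).
Partial fraction decomposition gives [-2/(s + 3)] + [-5/(s + 3)^2] + [4/(s + 4)].
Invert each term: -2/(s + 3) ↔ -2e^(-3t); -5/(s + 3)^2 ↔ -5t·e^(-3t); 4/(s + 4) ↔ 4e^(-4t).

-5*t*exp(-3*t) - 2*exp(-3*t) + 4*exp(-4*t)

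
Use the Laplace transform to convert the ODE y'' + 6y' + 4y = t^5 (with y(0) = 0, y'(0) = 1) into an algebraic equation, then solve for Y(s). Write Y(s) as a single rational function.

Y(s) = (s^6 + 120)/(s^8 + 6*s^7 + 4*s^6)

Laplace-transform each side.
Using L{y''} = s^2 Y - s·y(0) - y'(0) and L{y'} = sY - y(0), with y(0) = 0, y'(0) = 1, the left side becomes (s^2 + 6*s + 4)Y - (1).
The right side is L{t^5} = 120/s^6.
So (s^2 + 6*s + 4)Y = 120/s^6 + (1).
Solve for Y(s) and write it as one ratio of polynomials.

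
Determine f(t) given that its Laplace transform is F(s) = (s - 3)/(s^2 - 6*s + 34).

f(t) = exp(3*t)*cos(5*t)

Rewrite the denominator: s^2 - 6*s + 34 = (s - 3)^2 + 25.
The form in (s - 3) signals a first-shifting-theorem factor e^(3t).
Since L{cos(5t)} = s/(s^2 + 25), the inverse is exp(3*t)*cos(5*t).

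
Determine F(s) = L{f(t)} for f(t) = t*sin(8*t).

F(s) = 16*s/(s^2 + 64)^2

L{sin(8t)} = 8/(s^2 + 64).
Then apply L{t·g(t)} = -d/ds[G(s)] with G(s) = 8/(s^2 + 64):
differentiating 1 time and applying the sign gives 16*s/(s^2 + 64)^2.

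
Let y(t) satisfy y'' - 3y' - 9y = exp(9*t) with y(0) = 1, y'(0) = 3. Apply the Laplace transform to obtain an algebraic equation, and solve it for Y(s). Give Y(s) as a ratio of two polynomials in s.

Y(s) = (s^2 - 9*s + 1)/(s^3 - 12*s^2 + 18*s + 81)

Transform both sides with L{·}.
Using L{y''} = s^2 Y - s·y(0) - y'(0) and L{y'} = sY - y(0), with y(0) = 1, y'(0) = 3, the left side becomes (s^2 - 3*s - 9)Y - (s).
The right side is L{exp(9*t)} = 1/(s - 9).
So (s^2 - 3*s - 9)Y = 1/(s - 9) + (s).
Isolate Y and clear denominators.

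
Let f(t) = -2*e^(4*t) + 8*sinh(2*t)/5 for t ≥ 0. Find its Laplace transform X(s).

X(s) = 16/(5*(s^2 - 4)) - 2/(s - 4)

Apply the Laplace transform termwise.
(-2)·[L{e^(4t)} = 1/(s - 4)]; (8/5)·[L{sinh(2t)} = 2/(s^2 - 4)].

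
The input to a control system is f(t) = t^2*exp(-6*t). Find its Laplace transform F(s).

F(s) = 2/(s + 6)^3

L{e^(-6t)} = 1/(s + 6).
Then apply L{t^2·g(t)} = (-1)^2 d^2/ds^2[G(s)] with G(s) = 1/(s + 6):
differentiating 2 times and applying the sign gives 2/(s + 6)^3.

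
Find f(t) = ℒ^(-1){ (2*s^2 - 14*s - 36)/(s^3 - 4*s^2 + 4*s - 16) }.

Factor the denominator: s^3 - 4*s^2 + 4*s - 16 = (s - 4)*(s^2 + 4).
Partial fraction decomposition gives [-3/(s - 4)] + [5*s/(s^2 + 4)] + [6/(s^2 + 4)].
Invert each term: -3/(s - 4) ↔ -3e^(4t); 5·s/(s^2 + 4) ↔ 5cos(2t); 3·2/(s^2 + 4) ↔ 3sin(2t).

f(t) = -3*exp(4*t) + 3*sin(2*t) + 5*cos(2*t)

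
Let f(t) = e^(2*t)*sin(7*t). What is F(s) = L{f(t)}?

L{sin(7t)} = 7/(s^2 + 49).
By the first shifting theorem, multiplying by e^(2t) replaces s with s - 2.

F(s) = 7/((s - 2)^2 + 49)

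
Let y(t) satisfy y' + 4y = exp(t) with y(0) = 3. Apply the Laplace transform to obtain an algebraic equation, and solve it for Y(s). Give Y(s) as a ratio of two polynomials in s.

Apply the Laplace transform to the equation.
Using L{y'} = sY - y(0) = sY - 3, the left side becomes (s + 4)Y - (3).
The right side is L{exp(t)} = 1/(s - 1).
So (s + 4)Y = 1/(s - 1) + (3).
Isolate Y and clear denominators.

Y(s) = (3*s - 2)/(s^2 + 3*s - 4)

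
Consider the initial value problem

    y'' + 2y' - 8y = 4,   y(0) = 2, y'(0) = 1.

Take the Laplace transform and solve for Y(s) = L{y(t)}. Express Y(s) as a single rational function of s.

Transform both sides with L{·}.
The derivative rules (L{y''} = s^2 Y - s·y(0) - y'(0) and L{y'} = sY - y(0), with y(0) = 2, y'(0) = 1) turn the left side into (s^2 + 2*s - 8)Y - (2*s + 5).
The right side is L{4} = 4/s.
So (s^2 + 2*s - 8)Y = 4/s + (2*s + 5).
Isolate Y and clear denominators.

Y(s) = (2*s^2 + 5*s + 4)/(s^3 + 2*s^2 - 8*s)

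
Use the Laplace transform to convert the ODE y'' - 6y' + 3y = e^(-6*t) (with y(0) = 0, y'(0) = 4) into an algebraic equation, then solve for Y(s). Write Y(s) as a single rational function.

Y(s) = (4*s + 25)/(s^3 - 33*s + 18)

Laplace-transform each side.
Using L{y''} = s^2 Y - s·y(0) - y'(0) and L{y'} = sY - y(0), with y(0) = 0, y'(0) = 4, the left side becomes (s^2 - 6*s + 3)Y - (4).
The right side is L{e^(-6*t)} = 1/(s + 6).
So (s^2 - 6*s + 3)Y = 1/(s + 6) + (4).
Divide through and combine into a single rational function.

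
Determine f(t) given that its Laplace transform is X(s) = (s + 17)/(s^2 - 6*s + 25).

f(t) = 5*exp(3*t)*sin(4*t) + exp(3*t)*cos(4*t)

Complete the square in the denominator: s^2 - 6*s + 25 = (s - 3)^2 + 4^2.
Split the numerator to match: s + 17 = 1·(s - 3) + 5·4.
Invert each term: 1·(s - 3)/((s - 3)^2 + 16) ↔ e^(3t)cos(4t); 5·4/((s - 3)^2 + 16) ↔ 5e^(3t)sin(4t).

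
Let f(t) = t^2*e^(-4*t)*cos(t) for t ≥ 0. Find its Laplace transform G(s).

L{cos(t)} = s/(s^2 + 1).
Multiplying by e^(-4t) shifts s → s + 4, so L{e^(-4*t)*cos(t)} = (s + 4)/((s + 4)^2 + 1).
Then apply L{t^2·g(t)} = (-1)^2 d^2/ds^2[H(s)] with H(s) = (s + 4)/((s + 4)^2 + 1):
differentiating 2 times and applying the sign gives 2*(s + 4)*(s^2 + 8*s + 13)/(s^2 + 8*s + 17)^3.

G(s) = 2*(s + 4)*(s^2 + 8*s + 13)/(s^2 + 8*s + 17)^3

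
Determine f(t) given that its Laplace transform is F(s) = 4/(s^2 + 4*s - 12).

Rewrite the denominator: s^2 + 4*s - 12 = (s + 2)^2 - 16.
The form in (s + 2) signals a first-shifting-theorem factor e^(-2t).
Since L{sinh(4t)} = 4/(s^2 - 16), the inverse is e^(-2*t)*sinh(4*t).

f(t) = exp(-2*t)*sinh(4*t)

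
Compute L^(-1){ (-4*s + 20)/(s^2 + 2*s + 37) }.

4*exp(-t)*sin(6*t) - 4*exp(-t)*cos(6*t)

Complete the square in the denominator: s^2 + 2*s + 37 = (s + 1)^2 + 6^2.
Split the numerator to match: -4*s + 20 = -4·(s + 1) + 4·6.
Invert each term: -4·(s + 1)/((s + 1)^2 + 36) ↔ -4e^(-t)cos(6t); 4·6/((s + 1)^2 + 36) ↔ 4e^(-t)sin(6t).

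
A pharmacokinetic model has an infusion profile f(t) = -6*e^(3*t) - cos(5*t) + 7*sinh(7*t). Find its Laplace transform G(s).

By linearity of the Laplace transform, transform each term separately.
(-6)·[L{e^(3t)} = 1/(s - 3)]; (7)·[L{sinh(7t)} = 7/(s^2 - 49)]; (-1)·[L{cos(5t)} = s/(s^2 + 25)].

G(s) = -s/(s^2 + 25) + 49/(s^2 - 49) - 6/(s - 3)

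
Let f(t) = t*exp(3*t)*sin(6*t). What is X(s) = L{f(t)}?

X(s) = 12*(s - 3)/(s^2 - 6*s + 45)^2

L{sin(6t)} = 6/(s^2 + 36).
Multiplying by e^(3t) shifts s → s - 3, so L{exp(3*t)*sin(6*t)} = 6/((s - 3)^2 + 36).
Then apply L{t·g(t)} = -d/ds[G(s)] with G(s) = 6/((s - 3)^2 + 36):
differentiating 1 time and applying the sign gives 12*(s - 3)/(s^2 - 6*s + 45)^2.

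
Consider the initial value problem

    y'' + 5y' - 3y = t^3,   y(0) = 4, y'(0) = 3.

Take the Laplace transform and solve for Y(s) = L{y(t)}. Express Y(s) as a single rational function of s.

Laplace-transform each side.
Using L{y''} = s^2 Y - s·y(0) - y'(0) and L{y'} = sY - y(0), with y(0) = 4, y'(0) = 3, the left side becomes (s^2 + 5*s - 3)Y - (4*s + 23).
The right side is L{t^3} = 6/s^4.
So (s^2 + 5*s - 3)Y = 6/s^4 + (4*s + 23).
Divide through and combine into a single rational function.

Y(s) = (4*s^5 + 23*s^4 + 6)/(s^6 + 5*s^5 - 3*s^4)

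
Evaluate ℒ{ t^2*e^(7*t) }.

2/(s - 7)^3

L{e^(7t)} = 1/(s - 7).
Then apply L{t^2·g(t)} = (-1)^2 d^2/ds^2[G(s)] with G(s) = 1/(s - 7):
differentiating 2 times and applying the sign gives 2/(s - 7)^3.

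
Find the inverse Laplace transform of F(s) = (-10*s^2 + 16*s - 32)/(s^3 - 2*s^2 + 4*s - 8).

-5*exp(2*t) + 3*sin(2*t) - 5*cos(2*t)

Factor the denominator: s^3 - 2*s^2 + 4*s - 8 = (s - 2)*(s^2 + 4).
Partial fraction decomposition gives [-5/(s - 2)] + [-5*s/(s^2 + 4)] + [6/(s^2 + 4)].
Invert each term: -5/(s - 2) ↔ -5e^(2t); -5·s/(s^2 + 4) ↔ -5cos(2t); 3·2/(s^2 + 4) ↔ 3sin(2t).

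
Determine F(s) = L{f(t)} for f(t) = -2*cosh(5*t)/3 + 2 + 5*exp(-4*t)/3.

F(s) = -2*s/(3*(s^2 - 25)) + 5/(3*(s + 4)) + 2/s

By linearity of the Laplace transform, transform each term separately.
L{2} = 2/s; (-2/3)·[L{cosh(5t)} = s/(s^2 - 25)]; (5/3)·[L{e^(-4t)} = 1/(s + 4)].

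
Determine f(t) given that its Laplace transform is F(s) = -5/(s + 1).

f(t) = -5*exp(-t)

Since L{e^(-t)} = 1/(s + 1), the inverse is exp(-t), scaled by -5.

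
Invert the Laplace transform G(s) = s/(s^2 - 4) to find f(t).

Since L{cosh(2t)} = s/(s^2 - 4), the inverse is cosh(2*t).

f(t) = cosh(2*t)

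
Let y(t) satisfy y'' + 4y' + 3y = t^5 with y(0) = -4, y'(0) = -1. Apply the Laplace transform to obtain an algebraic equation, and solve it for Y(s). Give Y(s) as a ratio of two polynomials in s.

Y(s) = (-4*s^7 - 17*s^6 + 120)/(s^8 + 4*s^7 + 3*s^6)

Take the Laplace transform of both sides.
With L{y''} = s^2 Y - s·y(0) - y'(0) and L{y'} = sY - y(0), with y(0) = -4, y'(0) = -1: the LHS transforms to (s^2 + 4*s + 3)Y - (-4*s - 17).
The right side is L{t^5} = 120/s^6.
So (s^2 + 4*s + 3)Y = 120/s^6 + (-4*s - 17).
Divide through and combine into a single rational function.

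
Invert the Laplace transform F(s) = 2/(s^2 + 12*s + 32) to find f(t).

f(t) = exp(-6*t)*sinh(2*t)

Rewrite the denominator: s^2 + 12*s + 32 = (s + 6)^2 - 4.
The form in (s + 6) signals a first-shifting-theorem factor e^(-6t).
Since L{sinh(2t)} = 2/(s^2 - 4), the inverse is exp(-6*t)*sinh(2*t).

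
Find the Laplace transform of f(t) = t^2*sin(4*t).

8*(3*s^2 - 16)/(s^2 + 16)^3

L{sin(4t)} = 4/(s^2 + 16).
Then apply L{t^2·g(t)} = (-1)^2 d^2/ds^2[H(s)] with H(s) = 4/(s^2 + 16):
differentiating 2 times and applying the sign gives 8*(3*s^2 - 16)/(s^2 + 16)^3.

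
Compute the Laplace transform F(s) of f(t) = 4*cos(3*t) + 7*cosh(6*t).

The transform is linear, so treat each term independently.
(4)·[L{cos(3t)} = s/(s^2 + 9)]; (7)·[L{cosh(6t)} = s/(s^2 - 36)].

F(s) = 4*s/(s^2 + 9) + 7*s/(s^2 - 36)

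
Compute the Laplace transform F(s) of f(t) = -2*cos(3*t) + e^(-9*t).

The transform is linear, so treat each term independently.
L{e^(-9t)} = 1/(s + 9); (-2)·[L{cos(3t)} = s/(s^2 + 9)].

F(s) = -2*s/(s^2 + 9) + 1/(s + 9)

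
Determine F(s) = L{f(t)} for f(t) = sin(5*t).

F(s) = 5/(s^2 + 25)

L{sin(5t)} = 5/(s^2 + 25).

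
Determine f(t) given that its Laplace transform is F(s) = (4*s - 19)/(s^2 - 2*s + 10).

Complete the square in the denominator: s^2 - 2*s + 10 = (s - 1)^2 + 3^2.
Split the numerator to match: 4*s - 19 = 4·(s - 1) - 5·3.
Invert each term: 4·(s - 1)/((s - 1)^2 + 9) ↔ 4e^(t)cos(3t); -5·3/((s - 1)^2 + 9) ↔ -5e^(t)sin(3t).

f(t) = -5*exp(t)*sin(3*t) + 4*exp(t)*cos(3*t)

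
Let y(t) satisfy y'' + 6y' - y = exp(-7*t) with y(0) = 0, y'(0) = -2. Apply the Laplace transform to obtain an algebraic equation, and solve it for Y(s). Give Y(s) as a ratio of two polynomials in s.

Take the Laplace transform of both sides.
With L{y''} = s^2 Y - s·y(0) - y'(0) and L{y'} = sY - y(0), with y(0) = 0, y'(0) = -2: the LHS transforms to (s^2 + 6*s - 1)Y - (-2).
The right side is L{exp(-7*t)} = 1/(s + 7).
So (s^2 + 6*s - 1)Y = 1/(s + 7) + (-2).
Solve for Y(s) and write it as one ratio of polynomials.

Y(s) = (-2*s - 13)/(s^3 + 13*s^2 + 41*s - 7)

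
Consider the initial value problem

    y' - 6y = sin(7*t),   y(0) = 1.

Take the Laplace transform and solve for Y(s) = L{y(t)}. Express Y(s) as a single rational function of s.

Apply the Laplace transform to the equation.
Using L{y'} = sY - y(0) = sY - 1, the left side becomes (s - 6)Y - (1).
The right side is L{sin(7*t)} = 7/(s^2 + 49).
So (s - 6)Y = 7/(s^2 + 49) + (1).
Isolate Y and clear denominators.

Y(s) = (s^2 + 56)/(s^3 - 6*s^2 + 49*s - 294)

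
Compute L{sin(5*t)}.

5/(s^2 + 25)

L{sin(5t)} = 5/(s^2 + 25).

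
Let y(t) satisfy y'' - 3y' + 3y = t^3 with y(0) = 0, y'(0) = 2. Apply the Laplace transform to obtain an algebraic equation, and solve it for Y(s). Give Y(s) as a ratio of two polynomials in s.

Laplace-transform each side.
With L{y''} = s^2 Y - s·y(0) - y'(0) and L{y'} = sY - y(0), with y(0) = 0, y'(0) = 2: the LHS transforms to (s^2 - 3*s + 3)Y - (2).
The right side is L{t^3} = 6/s^4.
So (s^2 - 3*s + 3)Y = 6/s^4 + (2).
Solve for Y(s) and write it as one ratio of polynomials.

Y(s) = (2*s^4 + 6)/(s^6 - 3*s^5 + 3*s^4)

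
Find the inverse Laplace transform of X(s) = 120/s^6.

t^5

Since L{t^5} = 5!/s^6 = 120/s^6, the inverse is t^5.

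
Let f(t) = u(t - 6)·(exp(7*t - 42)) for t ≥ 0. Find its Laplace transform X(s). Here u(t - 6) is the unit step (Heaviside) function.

By the second shifting theorem, L{u(t - c)·g(t - c)} = e^(-cs)·G(s) with c = 6 and G(s) = L{g(t)}.
L{e^(7t)} = 1/(s - 7).

X(s) = exp(-6*s)/(s - 7)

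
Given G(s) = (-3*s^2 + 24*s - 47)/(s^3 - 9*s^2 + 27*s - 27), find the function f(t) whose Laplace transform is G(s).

f(t) = -t^2*exp(3*t) + 6*t*exp(3*t) - 3*exp(3*t)

Factor the denominator: s^3 - 9*s^2 + 27*s - 27 = (s - 3)^3.
Partial fraction decomposition gives [-3/(s - 3)] + [6/(s - 3)^2] + [-2/(s - 3)^3].
Invert each term: -3/(s - 3) ↔ -3e^(3t); 6/(s - 3)^2 ↔ 6t·e^(3t); -2/(s - 3)^3 ↔ (-1)t^2·e^(3t).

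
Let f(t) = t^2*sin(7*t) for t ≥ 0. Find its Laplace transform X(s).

X(s) = 14*(3*s^2 - 49)/(s^2 + 49)^3

L{sin(7t)} = 7/(s^2 + 49).
Then apply L{t^2·g(t)} = (-1)^2 d^2/ds^2[G(s)] with G(s) = 7/(s^2 + 49):
differentiating 2 times and applying the sign gives 14*(3*s^2 - 49)/(s^2 + 49)^3.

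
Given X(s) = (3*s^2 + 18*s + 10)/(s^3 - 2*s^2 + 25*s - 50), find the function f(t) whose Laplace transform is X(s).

Factor the denominator: s^3 - 2*s^2 + 25*s - 50 = (s - 2)*(s^2 + 25).
Partial fraction decomposition gives [2/(s - 2)] + [s/(s^2 + 25)] + [20/(s^2 + 25)].
Invert each term: 2/(s - 2) ↔ 2e^(2t); 1·s/(s^2 + 25) ↔ cos(5t); 4·5/(s^2 + 25) ↔ 4sin(5t).

f(t) = 2*exp(2*t) + 4*sin(5*t) + cos(5*t)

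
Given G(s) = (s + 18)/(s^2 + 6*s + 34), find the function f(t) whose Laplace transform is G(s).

Complete the square in the denominator: s^2 + 6*s + 34 = (s + 3)^2 + 5^2.
Split the numerator to match: s + 18 = 1·(s + 3) + 3·5.
Invert each term: 1·(s + 3)/((s + 3)^2 + 25) ↔ e^(-3t)cos(5t); 3·5/((s + 3)^2 + 25) ↔ 3e^(-3t)sin(5t).

f(t) = 3*exp(-3*t)*sin(5*t) + exp(-3*t)*cos(5*t)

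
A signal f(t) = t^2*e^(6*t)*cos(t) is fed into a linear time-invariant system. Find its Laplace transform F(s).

F(s) = 2*(s - 6)*(s^2 - 12*s + 33)/(s^2 - 12*s + 37)^3

L{cos(t)} = s/(s^2 + 1).
Multiplying by e^(6t) shifts s → s - 6, so L{e^(6*t)*cos(t)} = (s - 6)/((s - 6)^2 + 1).
Then apply L{t^2·g(t)} = (-1)^2 d^2/ds^2[G(s)] with G(s) = (s - 6)/((s - 6)^2 + 1):
differentiating 2 times and applying the sign gives 2*(s - 6)*(s^2 - 12*s + 33)/(s^2 - 12*s + 37)^3.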